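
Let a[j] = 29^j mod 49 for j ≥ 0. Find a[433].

22

We have a[0] = 1; a[1] = 29; a[2] = 8; a[3] = 36; a[4] = 15; a[5] = 43; a[6] = 22; a[7] = 1.
Since a[7] = a[0] = 1, the sequence is periodic with period 7.
(433 - 0) mod 7 = 6, so a[433] = a[6] = 22.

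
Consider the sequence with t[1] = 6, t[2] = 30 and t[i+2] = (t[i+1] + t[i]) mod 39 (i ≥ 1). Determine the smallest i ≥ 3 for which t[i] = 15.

10

We have t[1] = 6; t[2] = 30; t[3] = 36; t[4] = 27; t[5] = 24; t[6] = 12; t[7] = 36; t[8] = 9; t[9] = 6; t[10] = 15; t[11] = 21; t[12] = 36; t[13] = 18; t[14] = 15; t[15] = 33; t[16] = 9; t[17] = 3; t[18] = 12; t[19] = 15; t[20] = 27; t[21] = 3; t[22] = 30; t[23] = 33; t[24] = 24; t[25] = 18; t[26] = 3; t[27] = 21; t[28] = 24; t[29] = 6; t[30] = 30.
Since (t[29], t[30]) = (t[1], t[2]) = (6, 30) (two consecutive terms determine the rest), the sequence is periodic with period 28.
The value 15 first appears (with i ≥ 3) at t[10].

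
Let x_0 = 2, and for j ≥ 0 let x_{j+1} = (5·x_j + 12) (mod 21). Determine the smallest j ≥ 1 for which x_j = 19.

Computing terms: x_0 = 2, x_1 = 1, x_2 = 17, x_3 = 13, x_4 = 14, x_5 = 19, x_6 = 2.
The sequence repeats with period 6.
The value 19 first appears (with j ≥ 1) at x_5.

5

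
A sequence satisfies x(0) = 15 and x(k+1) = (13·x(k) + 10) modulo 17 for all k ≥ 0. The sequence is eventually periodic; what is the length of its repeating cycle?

4

Computing terms: x(0) = 15,  x(1) = 1,  x(2) = 6,  x(3) = 3,  x(4) = 15.
Since x(4) = x(0) = 15, the sequence is periodic with period 4.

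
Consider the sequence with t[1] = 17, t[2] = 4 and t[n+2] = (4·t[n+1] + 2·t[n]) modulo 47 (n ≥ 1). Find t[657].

26

Computing terms: t[1] = 17, t[2] = 4, t[3] = 3, t[4] = 20, t[5] = 39, t[6] = 8, t[7] = 16, t[8] = 33, t[9] = 23, t[10] = 17, t[11] = 20, t[12] = 20, t[13] = 26, t[14] = 3, t[15] = 17, t[16] = 27, t[17] = 1, t[18] = 11, t[19] = 46, t[20] = 18, t[21] = 23, t[22] = 34, t[23] = 41, t[24] = 44, t[25] = 23, t[26] = 39, t[27] = 14, t[28] = 40, t[29] = 0, t[30] = 33, t[31] = 38, t[32] = 30, t[33] = 8, t[34] = 45, t[35] = 8, t[36] = 28, t[37] = 34, t[38] = 4, t[39] = 37, t[40] = 15, t[41] = 40, t[42] = 2, t[43] = 41, t[44] = 27, t[45] = 2, t[46] = 15, t[47] = 17, t[48] = 4.
The sequence repeats with period 46.
(657 - 1) mod 46 = 12, so t[657] = t[13] = 26.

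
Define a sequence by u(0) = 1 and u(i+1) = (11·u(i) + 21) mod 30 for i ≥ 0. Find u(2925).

u(0) = 1, u(1) = 2, u(2) = 13, u(3) = 14, u(4) = 25, u(5) = 26, u(6) = 7, u(7) = 8, u(8) = 19, u(9) = 20, u(10) = 1.
The sequence repeats with period 10.
So u(2925) = u(0 + ((2925-0) mod 10)) = u(5) = 26.

26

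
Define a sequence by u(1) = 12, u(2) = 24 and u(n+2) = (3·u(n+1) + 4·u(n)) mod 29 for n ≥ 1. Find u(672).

26

Computing terms: u(1) = 12; u(2) = 24; u(3) = 4; u(4) = 21; u(5) = 21; u(6) = 2; u(7) = 3; u(8) = 17; u(9) = 5; u(10) = 25; u(11) = 8; u(12) = 8; u(13) = 27; u(14) = 26; u(15) = 12; u(16) = 24.
The sequence repeats with period 14.
(672 - 1) mod 14 = 13, so u(672) = u(14) = 26.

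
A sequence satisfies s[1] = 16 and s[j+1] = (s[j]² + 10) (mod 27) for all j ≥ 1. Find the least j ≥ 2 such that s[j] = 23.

Computing terms: s[1] = 16; s[2] = 23; s[3] = 26; s[4] = 11; s[5] = 23.
Since s[5] = s[2] = 23, the sequence is eventually periodic: after a pre-period of length 1 it cycles with period 3.
The value 23 first appears (with j ≥ 2) at s[2].

2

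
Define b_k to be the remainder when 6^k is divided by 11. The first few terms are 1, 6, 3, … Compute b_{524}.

We have b_0 = 1; b_1 = 6; b_2 = 3; b_3 = 7; b_4 = 9; b_5 = 10; b_6 = 5; b_7 = 8; b_8 = 4; b_9 = 2; b_{10} = 1.
Since b_{10} = b_0 = 1, the sequence is periodic with period 10.
So b_{524} = b_{0 + ((524-0) mod 10)} = b_4 = 9.

9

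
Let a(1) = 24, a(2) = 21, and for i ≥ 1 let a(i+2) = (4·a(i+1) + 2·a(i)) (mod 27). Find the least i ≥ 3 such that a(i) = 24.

3

Listing terms: a(1) = 24, a(2) = 21, a(3) = 24, a(4) = 3, a(5) = 6, a(6) = 3, a(7) = 24, a(8) = 21.
The sequence repeats with period 6.
The value 24 first appears (with i ≥ 3) at a(3).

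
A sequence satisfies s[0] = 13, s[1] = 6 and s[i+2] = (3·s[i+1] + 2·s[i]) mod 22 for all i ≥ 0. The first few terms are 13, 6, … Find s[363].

Computing terms: s[0] = 13, s[1] = 6, s[2] = 0, s[3] = 12, s[4] = 14, s[5] = 0, s[6] = 6, s[7] = 18, s[8] = 0, s[9] = 14, s[10] = 20, s[11] = 0, s[12] = 18, s[13] = 10, s[14] = 0, s[15] = 20, s[16] = 16, s[17] = 0, s[18] = 10, s[19] = 8, s[20] = 0, s[21] = 16, s[22] = 4, s[23] = 0, s[24] = 8, s[25] = 2, s[26] = 0, s[27] = 4, s[28] = 12, s[29] = 0, s[30] = 2, s[31] = 6, s[32] = 0.
Since (s[31], s[32]) = (s[1], s[2]) = (6, 0) (two consecutive terms determine the rest), the sequence is eventually periodic: after a pre-period of length 1 it cycles with period 30.
For i ≥ 1, s[i] depends only on (i - 1) mod 30. (363 - 1) mod 30 = 2, so s[363] = s[3] = 12.

12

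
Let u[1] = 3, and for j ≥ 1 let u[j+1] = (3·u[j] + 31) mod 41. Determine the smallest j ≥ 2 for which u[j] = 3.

We have u[1] = 3, u[2] = 40, u[3] = 28, u[4] = 33, u[5] = 7, u[6] = 11, u[7] = 23, u[8] = 18, u[9] = 3.
The sequence repeats with period 8.
The value 3 next appears (with j ≥ 2) at u[9].

9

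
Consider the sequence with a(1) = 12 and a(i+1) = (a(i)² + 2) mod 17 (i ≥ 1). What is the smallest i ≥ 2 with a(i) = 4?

6

We have a(1) = 12,  a(2) = 10,  a(3) = 0,  a(4) = 2,  a(5) = 6,  a(6) = 4,  a(7) = 1,  a(8) = 3,  a(9) = 11,  a(10) = 4.
Since a(10) = a(6) = 4, the sequence is eventually periodic: after a pre-period of length 5 it cycles with period 4.
The value 4 first appears (with i ≥ 2) at a(6).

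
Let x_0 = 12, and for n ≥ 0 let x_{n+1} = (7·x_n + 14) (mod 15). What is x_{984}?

12

Listing terms: x_0 = 12; x_1 = 8; x_2 = 10; x_3 = 9; x_4 = 2; x_5 = 13; x_6 = 0; x_7 = 14; x_8 = 7; x_9 = 3; x_{10} = 5; x_{11} = 4; x_{12} = 12.
Since x_{12} = x_0 = 12, the sequence is periodic with period 12.
(984 - 0) mod 12 = 0, so x_{984} = x_0 = 12.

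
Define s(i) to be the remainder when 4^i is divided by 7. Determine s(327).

Computing terms: s(1) = 4; s(2) = 2; s(3) = 1; s(4) = 4.
The sequence repeats with period 3.
(327 - 1) mod 3 = 2, so s(327) = s(3) = 1.

1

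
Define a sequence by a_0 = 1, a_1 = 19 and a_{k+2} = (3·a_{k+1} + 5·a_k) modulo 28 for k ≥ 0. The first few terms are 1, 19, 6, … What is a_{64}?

5

We have a_0 = 1; a_1 = 19; a_2 = 6; a_3 = 1; a_4 = 5; a_5 = 20; a_6 = 1; a_7 = 19.
Since (a_6, a_7) = (a_0, a_1) = (1, 19) (two consecutive terms determine the rest), the sequence is periodic with period 6.
So a_{64} = a_{0 + ((64-0) mod 6)} = a_4 = 5.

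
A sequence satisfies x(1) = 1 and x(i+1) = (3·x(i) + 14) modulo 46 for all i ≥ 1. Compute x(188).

We have x(1) = 1, x(2) = 17, x(3) = 19, x(4) = 25, x(5) = 43, x(6) = 5, x(7) = 29, x(8) = 9, x(9) = 41, x(10) = 45, x(11) = 11, x(12) = 1.
The sequence repeats with period 11.
(188 - 1) mod 11 = 0, so x(188) = x(1) = 1.

1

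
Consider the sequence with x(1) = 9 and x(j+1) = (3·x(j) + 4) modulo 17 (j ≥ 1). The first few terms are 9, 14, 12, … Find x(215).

x(1) = 9, x(2) = 14, x(3) = 12, x(4) = 6, x(5) = 5, x(6) = 2, x(7) = 10, x(8) = 0, x(9) = 4, x(10) = 16, x(11) = 1, x(12) = 7, x(13) = 8, x(14) = 11, x(15) = 3, x(16) = 13, x(17) = 9.
The sequence repeats with period 16.
(215 - 1) mod 16 = 6, so x(215) = x(7) = 10.

10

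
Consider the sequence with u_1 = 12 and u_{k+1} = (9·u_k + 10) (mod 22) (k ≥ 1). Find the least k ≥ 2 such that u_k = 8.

Listing terms: u_1 = 12,  u_2 = 8,  u_3 = 16,  u_4 = 0,  u_5 = 10,  u_6 = 12.
The sequence repeats with period 5.
The value 8 first appears (with k ≥ 2) at u_2.

2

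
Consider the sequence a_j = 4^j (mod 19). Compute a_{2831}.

17

Computing terms: a_1 = 4, a_2 = 16, a_3 = 7, a_4 = 9, a_5 = 17, a_6 = 11, a_7 = 6, a_8 = 5, a_9 = 1, a_{10} = 4.
Since a_{10} = a_1 = 4, the sequence is periodic with period 9.
So a_{2831} = a_{1 + ((2831-1) mod 9)} = a_5 = 17.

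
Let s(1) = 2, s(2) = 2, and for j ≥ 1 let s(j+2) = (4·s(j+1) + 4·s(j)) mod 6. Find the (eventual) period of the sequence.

8

We have s(1) = 2, s(2) = 2, s(3) = 4, s(4) = 0, s(5) = 4, s(6) = 4, s(7) = 2, s(8) = 0, s(9) = 2, s(10) = 2.
The sequence repeats with period 8.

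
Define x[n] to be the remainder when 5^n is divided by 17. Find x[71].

Listing terms: x[0] = 1, x[1] = 5, x[2] = 8, x[3] = 6, x[4] = 13, x[5] = 14, x[6] = 2, x[7] = 10, x[8] = 16, x[9] = 12, x[10] = 9, x[11] = 11, x[12] = 4, x[13] = 3, x[14] = 15, x[15] = 7, x[16] = 1.
Since x[16] = x[0] = 1, the sequence is periodic with period 16.
So x[71] = x[0 + ((71-0) mod 16)] = x[7] = 10.

10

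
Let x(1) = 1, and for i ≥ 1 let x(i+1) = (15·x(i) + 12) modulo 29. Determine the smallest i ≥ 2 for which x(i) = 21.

Computing terms: x(1) = 1,  x(2) = 27,  x(3) = 11,  x(4) = 3,  x(5) = 28,  x(6) = 26,  x(7) = 25,  x(8) = 10,  x(9) = 17,  x(10) = 6,  x(11) = 15,  x(12) = 5,  x(13) = 0,  x(14) = 12,  x(15) = 18,  x(16) = 21,  x(17) = 8,  x(18) = 16,  x(19) = 20,  x(20) = 22,  x(21) = 23,  x(22) = 9,  x(23) = 2,  x(24) = 13,  x(25) = 4,  x(26) = 14,  x(27) = 19,  x(28) = 7,  x(29) = 1.
Since x(29) = x(1) = 1, the sequence is periodic with period 28.
The value 21 first appears (with i ≥ 2) at x(16).

16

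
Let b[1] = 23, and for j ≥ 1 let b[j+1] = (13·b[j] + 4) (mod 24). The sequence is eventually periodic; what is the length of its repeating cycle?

3

Listing terms: b[1] = 23,  b[2] = 15,  b[3] = 7,  b[4] = 23.
The sequence repeats with period 3.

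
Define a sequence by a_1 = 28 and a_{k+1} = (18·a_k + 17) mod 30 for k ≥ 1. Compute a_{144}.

17

Listing terms: a_1 = 28,  a_2 = 11,  a_3 = 5,  a_4 = 17,  a_5 = 23,  a_6 = 11.
Since a_6 = a_2 = 11, the sequence is eventually periodic: after a pre-period of length 1 it cycles with period 4.
For k ≥ 2, a_k depends only on (k - 2) mod 4. (144 - 2) mod 4 = 2, so a_{144} = a_4 = 17.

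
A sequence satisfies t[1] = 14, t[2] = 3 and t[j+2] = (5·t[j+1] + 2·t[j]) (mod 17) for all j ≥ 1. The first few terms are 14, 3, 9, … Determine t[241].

t[1] = 14; t[2] = 3; t[3] = 9; t[4] = 0; t[5] = 1; t[6] = 5; t[7] = 10; t[8] = 9; t[9] = 14; t[10] = 3.
Since (t[9], t[10]) = (t[1], t[2]) = (14, 3) (two consecutive terms determine the rest), the sequence is periodic with period 8.
(241 - 1) mod 8 = 0, so t[241] = t[1] = 14.

14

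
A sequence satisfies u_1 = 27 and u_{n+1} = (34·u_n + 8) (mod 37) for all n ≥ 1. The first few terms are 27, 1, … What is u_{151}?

We have u_1 = 27; u_2 = 1; u_3 = 5; u_4 = 30; u_5 = 29; u_6 = 32; u_7 = 23; u_8 = 13; u_9 = 6; u_{10} = 27.
Since u_{10} = u_1 = 27, the sequence is periodic with period 9.
(151 - 1) mod 9 = 6, so u_{151} = u_7 = 23.

23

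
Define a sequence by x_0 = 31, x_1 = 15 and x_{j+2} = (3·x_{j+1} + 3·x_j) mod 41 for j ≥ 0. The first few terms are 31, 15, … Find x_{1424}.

Listing terms: x_0 = 31, x_1 = 15, x_2 = 15, x_3 = 8, x_4 = 28, x_5 = 26, x_6 = 39, x_7 = 31, x_8 = 5, x_9 = 26, x_{10} = 11, x_{11} = 29, x_{12} = 38, x_{13} = 37, x_{14} = 20, x_{15} = 7, x_{16} = 40, x_{17} = 18, x_{18} = 10, x_{19} = 2, x_{20} = 36, x_{21} = 32, x_{22} = 40, x_{23} = 11, x_{24} = 30, x_{25} = 0, x_{26} = 8, x_{27} = 24, x_{28} = 14, x_{29} = 32, x_{30} = 15, x_{31} = 18, x_{32} = 17, x_{33} = 23, x_{34} = 38, x_{35} = 19, x_{36} = 7, x_{37} = 37, x_{38} = 9, x_{39} = 15, x_{40} = 31, x_{41} = 15.
Since (x_{40}, x_{41}) = (x_0, x_1) = (31, 15) (two consecutive terms determine the rest), the sequence is periodic with period 40.
So x_{1424} = x_{0 + ((1424-0) mod 40)} = x_{24} = 30.

30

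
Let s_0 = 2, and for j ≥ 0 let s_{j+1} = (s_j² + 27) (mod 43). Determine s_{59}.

20

Computing terms: s_0 = 2,  s_1 = 31,  s_2 = 42,  s_3 = 28,  s_4 = 37,  s_5 = 20,  s_6 = 40,  s_7 = 36,  s_8 = 33,  s_9 = 41,  s_{10} = 31.
Since s_{10} = s_1 = 31, the sequence is eventually periodic: after a pre-period of length 1 it cycles with period 9.
For j ≥ 1, s_j depends only on (j - 1) mod 9. (59 - 1) mod 9 = 4, so s_{59} = s_5 = 20.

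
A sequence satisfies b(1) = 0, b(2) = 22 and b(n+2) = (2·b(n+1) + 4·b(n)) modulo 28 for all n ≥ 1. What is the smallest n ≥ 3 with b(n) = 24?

Listing terms: b(1) = 0, b(2) = 22, b(3) = 16, b(4) = 8, b(5) = 24, b(6) = 24, b(7) = 4, b(8) = 20, b(9) = 0, b(10) = 24, b(11) = 20, b(12) = 24, b(13) = 16, b(14) = 16, b(15) = 12, b(16) = 4, b(17) = 0, b(18) = 16, b(19) = 4, b(20) = 16, b(21) = 20, b(22) = 20, b(23) = 8, b(24) = 12, b(25) = 0, b(26) = 20, b(27) = 12, b(28) = 20, b(29) = 4, b(30) = 4, b(31) = 24, b(32) = 8, b(33) = 0, b(34) = 4, b(35) = 8, b(36) = 4, b(37) = 12, b(38) = 12, b(39) = 16, b(40) = 24, b(41) = 0, b(42) = 12, b(43) = 24, b(44) = 12, b(45) = 8, b(46) = 8, b(47) = 20, b(48) = 16, b(49) = 0, b(50) = 8, b(51) = 16, b(52) = 8.
Since (b(51), b(52)) = (b(3), b(4)) = (16, 8) (two consecutive terms determine the rest), the sequence is eventually periodic: after a pre-period of length 2 it cycles with period 48.
The value 24 first appears (with n ≥ 3) at b(5).

5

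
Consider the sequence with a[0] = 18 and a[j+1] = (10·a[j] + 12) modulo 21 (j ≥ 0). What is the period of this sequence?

6

a[0] = 18,  a[1] = 3,  a[2] = 0,  a[3] = 12,  a[4] = 6,  a[5] = 9,  a[6] = 18.
Since a[6] = a[0] = 18, the sequence is periodic with period 6.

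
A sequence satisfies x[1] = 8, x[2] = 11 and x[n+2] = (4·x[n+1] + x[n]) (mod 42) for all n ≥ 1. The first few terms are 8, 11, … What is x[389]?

Computing terms: x[1] = 8, x[2] = 11, x[3] = 10, x[4] = 9, x[5] = 4, x[6] = 25, x[7] = 20, x[8] = 21, x[9] = 20, x[10] = 17, x[11] = 4, x[12] = 33, x[13] = 10, x[14] = 31, x[15] = 8, x[16] = 21, x[17] = 8, x[18] = 11.
Since (x[17], x[18]) = (x[1], x[2]) = (8, 11) (two consecutive terms determine the rest), the sequence is periodic with period 16.
(389 - 1) mod 16 = 4, so x[389] = x[5] = 4.

4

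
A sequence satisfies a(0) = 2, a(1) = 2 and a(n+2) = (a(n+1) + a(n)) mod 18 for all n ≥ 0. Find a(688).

Computing terms: a(0) = 2, a(1) = 2, a(2) = 4, a(3) = 6, a(4) = 10, a(5) = 16, a(6) = 8, a(7) = 6, a(8) = 14, a(9) = 2, a(10) = 16, a(11) = 0, a(12) = 16, a(13) = 16, a(14) = 14, a(15) = 12, a(16) = 8, a(17) = 2, a(18) = 10, a(19) = 12, a(20) = 4, a(21) = 16, a(22) = 2, a(23) = 0, a(24) = 2, a(25) = 2.
The sequence repeats with period 24.
(688 - 0) mod 24 = 16, so a(688) = a(16) = 8.

8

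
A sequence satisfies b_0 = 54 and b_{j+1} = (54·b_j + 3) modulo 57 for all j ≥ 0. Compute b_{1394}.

We have b_0 = 54; b_1 = 12; b_2 = 24; b_3 = 45; b_4 = 39; b_5 = 0; b_6 = 3; b_7 = 51; b_8 = 21; b_9 = 54.
The sequence repeats with period 9.
(1394 - 0) mod 9 = 8, so b_{1394} = b_8 = 21.

21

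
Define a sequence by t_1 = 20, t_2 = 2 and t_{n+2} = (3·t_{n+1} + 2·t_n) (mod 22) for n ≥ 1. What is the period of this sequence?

30

Listing terms: t_1 = 20,  t_2 = 2,  t_3 = 2,  t_4 = 10,  t_5 = 12,  t_6 = 12,  t_7 = 16,  t_8 = 6,  t_9 = 6,  t_{10} = 8,  t_{11} = 14,  t_{12} = 14,  t_{13} = 4,  t_{14} = 18,  t_{15} = 18,  t_{16} = 2,  t_{17} = 20,  t_{18} = 20,  t_{19} = 12,  t_{20} = 10,  t_{21} = 10,  t_{22} = 6,  t_{23} = 16,  t_{24} = 16,  t_{25} = 14,  t_{26} = 8,  t_{27} = 8,  t_{28} = 18,  t_{29} = 4,  t_{30} = 4,  t_{31} = 20,  t_{32} = 2.
The sequence repeats with period 30.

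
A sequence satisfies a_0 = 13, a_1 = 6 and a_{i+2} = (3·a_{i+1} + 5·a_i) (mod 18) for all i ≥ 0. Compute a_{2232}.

We have a_0 = 13; a_1 = 6; a_2 = 11; a_3 = 9; a_4 = 10; a_5 = 3; a_6 = 5; a_7 = 12; a_8 = 7; a_9 = 9; a_{10} = 8; a_{11} = 15; a_{12} = 13; a_{13} = 6.
Since (a_{12}, a_{13}) = (a_0, a_1) = (13, 6) (two consecutive terms determine the rest), the sequence is periodic with period 12.
(2232 - 0) mod 12 = 0, so a_{2232} = a_0 = 13.

13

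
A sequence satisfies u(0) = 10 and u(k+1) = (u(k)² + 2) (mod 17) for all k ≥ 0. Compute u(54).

3

We have u(0) = 10, u(1) = 0, u(2) = 2, u(3) = 6, u(4) = 4, u(5) = 1, u(6) = 3, u(7) = 11, u(8) = 4.
Since u(8) = u(4) = 4, the sequence is eventually periodic: after a pre-period of length 4 it cycles with period 4.
For k ≥ 4, u(k) depends only on (k - 4) mod 4. (54 - 4) mod 4 = 2, so u(54) = u(6) = 3.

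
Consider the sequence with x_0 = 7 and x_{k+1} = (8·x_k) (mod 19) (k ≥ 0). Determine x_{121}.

18

Listing terms: x_0 = 7, x_1 = 18, x_2 = 11, x_3 = 12, x_4 = 1, x_5 = 8, x_6 = 7.
The sequence repeats with period 6.
So x_{121} = x_{0 + ((121-0) mod 6)} = x_1 = 18.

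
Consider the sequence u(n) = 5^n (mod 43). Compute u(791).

Listing terms: u(0) = 1; u(1) = 5; u(2) = 25; u(3) = 39; u(4) = 23; u(5) = 29; u(6) = 16; u(7) = 37; u(8) = 13; u(9) = 22; u(10) = 24; u(11) = 34; u(12) = 41; u(13) = 33; u(14) = 36; u(15) = 8; u(16) = 40; u(17) = 28; u(18) = 11; u(19) = 12; u(20) = 17; u(21) = 42; u(22) = 38; u(23) = 18; u(24) = 4; u(25) = 20; u(26) = 14; u(27) = 27; u(28) = 6; u(29) = 30; u(30) = 21; u(31) = 19; u(32) = 9; u(33) = 2; u(34) = 10; u(35) = 7; u(36) = 35; u(37) = 3; u(38) = 15; u(39) = 32; u(40) = 31; u(41) = 26; u(42) = 1.
The sequence repeats with period 42.
So u(791) = u(0 + ((791-0) mod 42)) = u(35) = 7.

7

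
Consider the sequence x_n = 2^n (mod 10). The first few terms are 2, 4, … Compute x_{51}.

8

x_1 = 2, x_2 = 4, x_3 = 8, x_4 = 6, x_5 = 2.
Since x_5 = x_1 = 2, the sequence is periodic with period 4.
So x_{51} = x_{1 + ((51-1) mod 4)} = x_3 = 8.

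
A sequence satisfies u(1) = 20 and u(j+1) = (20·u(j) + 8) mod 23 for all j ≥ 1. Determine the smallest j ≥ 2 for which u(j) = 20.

u(1) = 20; u(2) = 17; u(3) = 3; u(4) = 22; u(5) = 11; u(6) = 21; u(7) = 14; u(8) = 12; u(9) = 18; u(10) = 0; u(11) = 8; u(12) = 7; u(13) = 10; u(14) = 1; u(15) = 5; u(16) = 16; u(17) = 6; u(18) = 13; u(19) = 15; u(20) = 9; u(21) = 4; u(22) = 19; u(23) = 20.
Since u(23) = u(1) = 20, the sequence is periodic with period 22.
The value 20 next appears (with j ≥ 2) at u(23).

23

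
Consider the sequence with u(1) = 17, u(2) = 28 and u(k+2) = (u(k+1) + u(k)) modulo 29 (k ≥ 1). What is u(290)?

We have u(1) = 17, u(2) = 28, u(3) = 16, u(4) = 15, u(5) = 2, u(6) = 17, u(7) = 19, u(8) = 7, u(9) = 26, u(10) = 4, u(11) = 1, u(12) = 5, u(13) = 6, u(14) = 11, u(15) = 17, u(16) = 28.
Since (u(15), u(16)) = (u(1), u(2)) = (17, 28) (two consecutive terms determine the rest), the sequence is periodic with period 14.
So u(290) = u(1 + ((290-1) mod 14)) = u(10) = 4.

4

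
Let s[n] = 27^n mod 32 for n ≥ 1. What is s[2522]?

25

Computing terms: s[1] = 27; s[2] = 25; s[3] = 3; s[4] = 17; s[5] = 11; s[6] = 9; s[7] = 19; s[8] = 1; s[9] = 27.
The sequence repeats with period 8.
So s[2522] = s[1 + ((2522-1) mod 8)] = s[2] = 25.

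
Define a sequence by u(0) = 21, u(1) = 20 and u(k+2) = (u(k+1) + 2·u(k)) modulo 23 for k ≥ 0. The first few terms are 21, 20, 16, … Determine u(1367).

10

We have u(0) = 21, u(1) = 20, u(2) = 16, u(3) = 10, u(4) = 19, u(5) = 16, u(6) = 8, u(7) = 17, u(8) = 10, u(9) = 21, u(10) = 18, u(11) = 14, u(12) = 4, u(13) = 9, u(14) = 17, u(15) = 12, u(16) = 0, u(17) = 1, u(18) = 1, u(19) = 3, u(20) = 5, u(21) = 11, u(22) = 21, u(23) = 20.
The sequence repeats with period 22.
So u(1367) = u(0 + ((1367-0) mod 22)) = u(3) = 10.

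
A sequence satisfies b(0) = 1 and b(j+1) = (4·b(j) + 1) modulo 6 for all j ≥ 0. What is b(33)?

1

Computing terms: b(0) = 1; b(1) = 5; b(2) = 3; b(3) = 1.
The sequence repeats with period 3.
(33 - 0) mod 3 = 0, so b(33) = b(0) = 1.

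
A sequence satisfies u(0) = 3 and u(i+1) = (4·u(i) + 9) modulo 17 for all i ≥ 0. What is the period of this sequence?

4

Listing terms: u(0) = 3,  u(1) = 4,  u(2) = 8,  u(3) = 7,  u(4) = 3.
The sequence repeats with period 4.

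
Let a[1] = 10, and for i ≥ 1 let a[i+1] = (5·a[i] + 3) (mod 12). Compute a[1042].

Listing terms: a[1] = 10,  a[2] = 5,  a[3] = 4,  a[4] = 11,  a[5] = 10.
The sequence repeats with period 4.
So a[1042] = a[1 + ((1042-1) mod 4)] = a[2] = 5.

5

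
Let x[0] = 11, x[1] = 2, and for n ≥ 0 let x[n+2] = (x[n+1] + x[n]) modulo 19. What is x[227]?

Computing terms: x[0] = 11; x[1] = 2; x[2] = 13; x[3] = 15; x[4] = 9; x[5] = 5; x[6] = 14; x[7] = 0; x[8] = 14; x[9] = 14; x[10] = 9; x[11] = 4; x[12] = 13; x[13] = 17; x[14] = 11; x[15] = 9; x[16] = 1; x[17] = 10; x[18] = 11; x[19] = 2.
The sequence repeats with period 18.
So x[227] = x[0 + ((227-0) mod 18)] = x[11] = 4.

4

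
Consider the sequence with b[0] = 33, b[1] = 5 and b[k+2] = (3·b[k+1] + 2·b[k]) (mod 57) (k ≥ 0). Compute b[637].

8

b[0] = 33; b[1] = 5; b[2] = 24; b[3] = 25; b[4] = 9; b[5] = 20; b[6] = 21; b[7] = 46; b[8] = 9; b[9] = 5; b[10] = 33; b[11] = 52; b[12] = 51; b[13] = 29; b[14] = 18; b[15] = 55; b[16] = 30; b[17] = 29; b[18] = 33; b[19] = 43; b[20] = 24; b[21] = 44; b[22] = 9; b[23] = 1; b[24] = 21; b[25] = 8; b[26] = 9; b[27] = 43; b[28] = 33; b[29] = 14; b[30] = 51; b[31] = 10; b[32] = 18; b[33] = 17; b[34] = 30; b[35] = 10; b[36] = 33; b[37] = 5.
The sequence repeats with period 36.
(637 - 0) mod 36 = 25, so b[637] = b[25] = 8.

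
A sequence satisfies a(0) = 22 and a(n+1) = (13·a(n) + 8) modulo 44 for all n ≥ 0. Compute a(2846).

42

Computing terms: a(0) = 22, a(1) = 30, a(2) = 2, a(3) = 34, a(4) = 10, a(5) = 6, a(6) = 42, a(7) = 26, a(8) = 38, a(9) = 18, a(10) = 22.
Since a(10) = a(0) = 22, the sequence is periodic with period 10.
(2846 - 0) mod 10 = 6, so a(2846) = a(6) = 42.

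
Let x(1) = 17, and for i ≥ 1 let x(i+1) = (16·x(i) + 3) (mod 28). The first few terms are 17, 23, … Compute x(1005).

We have x(1) = 17, x(2) = 23, x(3) = 7, x(4) = 3, x(5) = 23.
Since x(5) = x(2) = 23, the sequence is eventually periodic: after a pre-period of length 1 it cycles with period 3.
For i ≥ 2, x(i) depends only on (i - 2) mod 3. (1005 - 2) mod 3 = 1, so x(1005) = x(3) = 7.

7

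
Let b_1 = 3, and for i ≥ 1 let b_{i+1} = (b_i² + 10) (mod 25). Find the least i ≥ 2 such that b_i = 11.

Computing terms: b_1 = 3, b_2 = 19, b_3 = 21, b_4 = 1, b_5 = 11, b_6 = 6, b_7 = 21.
Since b_7 = b_3 = 21, the sequence is eventually periodic: after a pre-period of length 2 it cycles with period 4.
The value 11 first appears (with i ≥ 2) at b_5.

5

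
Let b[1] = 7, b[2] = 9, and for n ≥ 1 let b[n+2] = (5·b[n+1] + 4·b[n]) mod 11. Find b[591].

We have b[1] = 7, b[2] = 9, b[3] = 7, b[4] = 5, b[5] = 9, b[6] = 10, b[7] = 9, b[8] = 8, b[9] = 10, b[10] = 5, b[11] = 10, b[12] = 4, b[13] = 5, b[14] = 8, b[15] = 5, b[16] = 2, b[17] = 8, b[18] = 4, b[19] = 8, b[20] = 1, b[21] = 4, b[22] = 2, b[23] = 4, b[24] = 6, b[25] = 2, b[26] = 1, b[27] = 2, b[28] = 3, b[29] = 1, b[30] = 6, b[31] = 1, b[32] = 7, b[33] = 6, b[34] = 3, b[35] = 6, b[36] = 9, b[37] = 3, b[38] = 7, b[39] = 3, b[40] = 10, b[41] = 7, b[42] = 9.
Since (b[41], b[42]) = (b[1], b[2]) = (7, 9) (two consecutive terms determine the rest), the sequence is periodic with period 40.
So b[591] = b[1 + ((591-1) mod 40)] = b[31] = 1.

1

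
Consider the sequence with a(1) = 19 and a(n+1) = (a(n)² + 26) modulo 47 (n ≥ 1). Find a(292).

44

We have a(1) = 19; a(2) = 11; a(3) = 6; a(4) = 15; a(5) = 16; a(6) = 0; a(7) = 26; a(8) = 44; a(9) = 35; a(10) = 29; a(11) = 21; a(12) = 44.
Since a(12) = a(8) = 44, the sequence is eventually periodic: after a pre-period of length 7 it cycles with period 4.
For n ≥ 8, a(n) depends only on (n - 8) mod 4. (292 - 8) mod 4 = 0, so a(292) = a(8) = 44.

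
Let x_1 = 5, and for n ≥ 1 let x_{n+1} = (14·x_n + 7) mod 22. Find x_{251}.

5

We have x_1 = 5, x_2 = 11, x_3 = 7, x_4 = 17, x_5 = 3, x_6 = 5.
The sequence repeats with period 5.
(251 - 1) mod 5 = 0, so x_{251} = x_1 = 5.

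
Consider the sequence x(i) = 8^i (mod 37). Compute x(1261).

8

Computing terms: x(0) = 1; x(1) = 8; x(2) = 27; x(3) = 31; x(4) = 26; x(5) = 23; x(6) = 36; x(7) = 29; x(8) = 10; x(9) = 6; x(10) = 11; x(11) = 14; x(12) = 1.
The sequence repeats with period 12.
(1261 - 0) mod 12 = 1, so x(1261) = x(1) = 8.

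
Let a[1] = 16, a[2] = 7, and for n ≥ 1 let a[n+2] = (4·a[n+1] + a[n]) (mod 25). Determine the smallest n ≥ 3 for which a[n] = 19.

3

Computing terms: a[1] = 16; a[2] = 7; a[3] = 19; a[4] = 8; a[5] = 1; a[6] = 12; a[7] = 24; a[8] = 8; a[9] = 6; a[10] = 7; a[11] = 9; a[12] = 18; a[13] = 6; a[14] = 17; a[15] = 24; a[16] = 13; a[17] = 1; a[18] = 17; a[19] = 19; a[20] = 18; a[21] = 16; a[22] = 7.
Since (a[21], a[22]) = (a[1], a[2]) = (16, 7) (two consecutive terms determine the rest), the sequence is periodic with period 20.
The value 19 first appears (with n ≥ 3) at a[3].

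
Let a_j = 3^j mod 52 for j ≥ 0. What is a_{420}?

We have a_0 = 1,  a_1 = 3,  a_2 = 9,  a_3 = 27,  a_4 = 29,  a_5 = 35,  a_6 = 1.
Since a_6 = a_0 = 1, the sequence is periodic with period 6.
So a_{420} = a_{0 + ((420-0) mod 6)} = a_0 = 1.

1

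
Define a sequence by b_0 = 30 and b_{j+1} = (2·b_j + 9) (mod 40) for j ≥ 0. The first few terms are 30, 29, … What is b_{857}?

39

b_0 = 30,  b_1 = 29,  b_2 = 27,  b_3 = 23,  b_4 = 15,  b_5 = 39,  b_6 = 7,  b_7 = 23.
Since b_7 = b_3 = 23, the sequence is eventually periodic: after a pre-period of length 3 it cycles with period 4.
For j ≥ 3, b_j depends only on (j - 3) mod 4. (857 - 3) mod 4 = 2, so b_{857} = b_5 = 39.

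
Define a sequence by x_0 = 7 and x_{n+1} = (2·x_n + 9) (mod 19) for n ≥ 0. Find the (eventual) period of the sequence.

x_0 = 7, x_1 = 4, x_2 = 17, x_3 = 5, x_4 = 0, x_5 = 9, x_6 = 8, x_7 = 6, x_8 = 2, x_9 = 13, x_{10} = 16, x_{11} = 3, x_{12} = 15, x_{13} = 1, x_{14} = 11, x_{15} = 12, x_{16} = 14, x_{17} = 18, x_{18} = 7.
Since x_{18} = x_0 = 7, the sequence is periodic with period 18.

18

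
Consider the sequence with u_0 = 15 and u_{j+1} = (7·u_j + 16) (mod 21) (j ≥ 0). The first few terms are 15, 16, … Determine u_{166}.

16

Computing terms: u_0 = 15,  u_1 = 16,  u_2 = 2,  u_3 = 9,  u_4 = 16.
Since u_4 = u_1 = 16, the sequence is eventually periodic: after a pre-period of length 1 it cycles with period 3.
For j ≥ 1, u_j depends only on (j - 1) mod 3. (166 - 1) mod 3 = 0, so u_{166} = u_1 = 16.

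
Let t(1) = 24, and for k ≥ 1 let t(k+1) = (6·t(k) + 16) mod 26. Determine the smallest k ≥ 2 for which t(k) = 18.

5

Computing terms: t(1) = 24,  t(2) = 4,  t(3) = 14,  t(4) = 22,  t(5) = 18,  t(6) = 20,  t(7) = 6,  t(8) = 0,  t(9) = 16,  t(10) = 8,  t(11) = 12,  t(12) = 10,  t(13) = 24.
The sequence repeats with period 12.
The value 18 first appears (with k ≥ 2) at t(5).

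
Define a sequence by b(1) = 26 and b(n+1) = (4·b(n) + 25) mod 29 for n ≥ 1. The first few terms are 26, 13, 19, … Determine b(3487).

Computing terms: b(1) = 26; b(2) = 13; b(3) = 19; b(4) = 14; b(5) = 23; b(6) = 1; b(7) = 0; b(8) = 25; b(9) = 9; b(10) = 3; b(11) = 8; b(12) = 28; b(13) = 21; b(14) = 22; b(15) = 26.
The sequence repeats with period 14.
(3487 - 1) mod 14 = 0, so b(3487) = b(1) = 26.

26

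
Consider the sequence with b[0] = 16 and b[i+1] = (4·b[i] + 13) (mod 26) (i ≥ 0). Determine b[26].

9

We have b[0] = 16; b[1] = 25; b[2] = 9; b[3] = 23; b[4] = 1; b[5] = 17; b[6] = 3; b[7] = 25.
Since b[7] = b[1] = 25, the sequence is eventually periodic: after a pre-period of length 1 it cycles with period 6.
For i ≥ 1, b[i] depends only on (i - 1) mod 6. (26 - 1) mod 6 = 1, so b[26] = b[2] = 9.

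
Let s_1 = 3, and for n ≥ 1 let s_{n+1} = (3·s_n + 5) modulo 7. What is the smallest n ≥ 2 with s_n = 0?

2

Listing terms: s_1 = 3,  s_2 = 0,  s_3 = 5,  s_4 = 6,  s_5 = 2,  s_6 = 4,  s_7 = 3.
Since s_7 = s_1 = 3, the sequence is periodic with period 6.
The value 0 first appears (with n ≥ 2) at s_2.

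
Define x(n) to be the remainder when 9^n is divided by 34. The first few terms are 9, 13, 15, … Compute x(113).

We have x(1) = 9,  x(2) = 13,  x(3) = 15,  x(4) = 33,  x(5) = 25,  x(6) = 21,  x(7) = 19,  x(8) = 1,  x(9) = 9.
Since x(9) = x(1) = 9, the sequence is periodic with period 8.
(113 - 1) mod 8 = 0, so x(113) = x(1) = 9.

9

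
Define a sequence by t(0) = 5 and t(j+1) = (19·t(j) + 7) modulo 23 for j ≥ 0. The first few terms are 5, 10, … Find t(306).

16

We have t(0) = 5,  t(1) = 10,  t(2) = 13,  t(3) = 1,  t(4) = 3,  t(5) = 18,  t(6) = 4,  t(7) = 14,  t(8) = 20,  t(9) = 19,  t(10) = 0,  t(11) = 7,  t(12) = 2,  t(13) = 22,  t(14) = 11,  t(15) = 9,  t(16) = 17,  t(17) = 8,  t(18) = 21,  t(19) = 15,  t(20) = 16,  t(21) = 12,  t(22) = 5.
Since t(22) = t(0) = 5, the sequence is periodic with period 22.
(306 - 0) mod 22 = 20, so t(306) = t(20) = 16.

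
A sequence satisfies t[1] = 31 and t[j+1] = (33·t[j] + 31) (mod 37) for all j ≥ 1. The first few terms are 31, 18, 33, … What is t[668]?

18

Computing terms: t[1] = 31; t[2] = 18; t[3] = 33; t[4] = 10; t[5] = 28; t[6] = 30; t[7] = 22; t[8] = 17; t[9] = 0; t[10] = 31.
Since t[10] = t[1] = 31, the sequence is periodic with period 9.
(668 - 1) mod 9 = 1, so t[668] = t[2] = 18.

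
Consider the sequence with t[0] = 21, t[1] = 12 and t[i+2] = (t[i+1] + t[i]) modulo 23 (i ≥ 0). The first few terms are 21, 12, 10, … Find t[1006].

We have t[0] = 21, t[1] = 12, t[2] = 10, t[3] = 22, t[4] = 9, t[5] = 8, t[6] = 17, t[7] = 2, t[8] = 19, t[9] = 21, t[10] = 17, t[11] = 15, t[12] = 9, t[13] = 1, t[14] = 10, t[15] = 11, t[16] = 21, t[17] = 9, t[18] = 7, t[19] = 16, t[20] = 0, t[21] = 16, t[22] = 16, t[23] = 9, t[24] = 2, t[25] = 11, t[26] = 13, t[27] = 1, t[28] = 14, t[29] = 15, t[30] = 6, t[31] = 21, t[32] = 4, t[33] = 2, t[34] = 6, t[35] = 8, t[36] = 14, t[37] = 22, t[38] = 13, t[39] = 12, t[40] = 2, t[41] = 14, t[42] = 16, t[43] = 7, t[44] = 0, t[45] = 7, t[46] = 7, t[47] = 14, t[48] = 21, t[49] = 12.
The sequence repeats with period 48.
(1006 - 0) mod 48 = 46, so t[1006] = t[46] = 7.

7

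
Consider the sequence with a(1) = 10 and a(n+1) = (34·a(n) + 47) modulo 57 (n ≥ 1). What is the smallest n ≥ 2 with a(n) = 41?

Listing terms: a(1) = 10,  a(2) = 45,  a(3) = 38,  a(4) = 28,  a(5) = 30,  a(6) = 41,  a(7) = 16,  a(8) = 21,  a(9) = 20,  a(10) = 43,  a(11) = 27,  a(12) = 53,  a(13) = 25,  a(14) = 42,  a(15) = 50,  a(16) = 37,  a(17) = 51,  a(18) = 14,  a(19) = 10.
Since a(19) = a(1) = 10, the sequence is periodic with period 18.
The value 41 first appears (with n ≥ 2) at a(6).

6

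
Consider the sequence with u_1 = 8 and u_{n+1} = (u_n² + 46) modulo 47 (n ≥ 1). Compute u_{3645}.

Listing terms: u_1 = 8,  u_2 = 16,  u_3 = 20,  u_4 = 23,  u_5 = 11,  u_6 = 26,  u_7 = 17,  u_8 = 6,  u_9 = 35,  u_{10} = 2,  u_{11} = 3,  u_{12} = 8.
The sequence repeats with period 11.
So u_{3645} = u_{1 + ((3645-1) mod 11)} = u_4 = 23.

23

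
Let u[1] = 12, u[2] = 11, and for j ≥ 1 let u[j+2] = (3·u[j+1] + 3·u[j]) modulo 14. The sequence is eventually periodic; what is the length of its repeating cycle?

Listing terms: u[1] = 12,  u[2] = 11,  u[3] = 13,  u[4] = 2,  u[5] = 3,  u[6] = 1,  u[7] = 12,  u[8] = 11.
The sequence repeats with period 6.

6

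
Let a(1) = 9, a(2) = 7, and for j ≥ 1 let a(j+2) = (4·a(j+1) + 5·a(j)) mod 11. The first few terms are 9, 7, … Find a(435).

Computing terms: a(1) = 9, a(2) = 7, a(3) = 7, a(4) = 8, a(5) = 1, a(6) = 0, a(7) = 5, a(8) = 9, a(9) = 6, a(10) = 3, a(11) = 9, a(12) = 7.
Since (a(11), a(12)) = (a(1), a(2)) = (9, 7) (two consecutive terms determine the rest), the sequence is periodic with period 10.
So a(435) = a(1 + ((435-1) mod 10)) = a(5) = 1.

1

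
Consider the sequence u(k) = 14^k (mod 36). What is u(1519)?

u(1) = 14,  u(2) = 16,  u(3) = 8,  u(4) = 4,  u(5) = 20,  u(6) = 28,  u(7) = 32,  u(8) = 16.
Since u(8) = u(2) = 16, the sequence is eventually periodic: after a pre-period of length 1 it cycles with period 6.
For k ≥ 2, u(k) depends only on (k - 2) mod 6. (1519 - 2) mod 6 = 5, so u(1519) = u(7) = 32.

32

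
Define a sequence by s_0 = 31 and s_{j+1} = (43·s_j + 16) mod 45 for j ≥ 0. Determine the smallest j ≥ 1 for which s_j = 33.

26

Listing terms: s_0 = 31,  s_1 = 44,  s_2 = 18,  s_3 = 25,  s_4 = 11,  s_5 = 39,  s_6 = 28,  s_7 = 5,  s_8 = 6,  s_9 = 4,  s_{10} = 8,  s_{11} = 0,  s_{12} = 16,  s_{13} = 29,  s_{14} = 3,  s_{15} = 10,  s_{16} = 41,  s_{17} = 24,  s_{18} = 13,  s_{19} = 35,  s_{20} = 36,  s_{21} = 34,  s_{22} = 38,  s_{23} = 30,  s_{24} = 1,  s_{25} = 14,  s_{26} = 33,  s_{27} = 40,  s_{28} = 26,  s_{29} = 9,  s_{30} = 43,  s_{31} = 20,  s_{32} = 21,  s_{33} = 19,  s_{34} = 23,  s_{35} = 15,  s_{36} = 31.
Since s_{36} = s_0 = 31, the sequence is periodic with period 36.
The value 33 first appears (with j ≥ 1) at s_{26}.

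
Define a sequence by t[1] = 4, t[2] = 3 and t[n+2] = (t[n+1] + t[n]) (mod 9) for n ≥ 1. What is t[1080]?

Listing terms: t[1] = 4,  t[2] = 3,  t[3] = 7,  t[4] = 1,  t[5] = 8,  t[6] = 0,  t[7] = 8,  t[8] = 8,  t[9] = 7,  t[10] = 6,  t[11] = 4,  t[12] = 1,  t[13] = 5,  t[14] = 6,  t[15] = 2,  t[16] = 8,  t[17] = 1,  t[18] = 0,  t[19] = 1,  t[20] = 1,  t[21] = 2,  t[22] = 3,  t[23] = 5,  t[24] = 8,  t[25] = 4,  t[26] = 3.
The sequence repeats with period 24.
So t[1080] = t[1 + ((1080-1) mod 24)] = t[24] = 8.

8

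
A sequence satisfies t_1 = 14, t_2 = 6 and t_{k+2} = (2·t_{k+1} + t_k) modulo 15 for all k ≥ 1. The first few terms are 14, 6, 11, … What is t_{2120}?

t_1 = 14,  t_2 = 6,  t_3 = 11,  t_4 = 13,  t_5 = 7,  t_6 = 12,  t_7 = 1,  t_8 = 14,  t_9 = 14,  t_{10} = 12,  t_{11} = 8,  t_{12} = 13,  t_{13} = 4,  t_{14} = 6,  t_{15} = 1,  t_{16} = 8,  t_{17} = 2,  t_{18} = 12,  t_{19} = 11,  t_{20} = 4,  t_{21} = 4,  t_{22} = 12,  t_{23} = 13,  t_{24} = 8,  t_{25} = 14,  t_{26} = 6.
Since (t_{25}, t_{26}) = (t_1, t_2) = (14, 6) (two consecutive terms determine the rest), the sequence is periodic with period 24.
So t_{2120} = t_{1 + ((2120-1) mod 24)} = t_8 = 14.

14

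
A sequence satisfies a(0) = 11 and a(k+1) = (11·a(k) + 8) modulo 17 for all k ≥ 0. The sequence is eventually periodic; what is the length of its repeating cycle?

Computing terms: a(0) = 11; a(1) = 10; a(2) = 16; a(3) = 14; a(4) = 9; a(5) = 5; a(6) = 12; a(7) = 4; a(8) = 1; a(9) = 2; a(10) = 13; a(11) = 15; a(12) = 3; a(13) = 7; a(14) = 0; a(15) = 8; a(16) = 11.
Since a(16) = a(0) = 11, the sequence is periodic with period 16.

16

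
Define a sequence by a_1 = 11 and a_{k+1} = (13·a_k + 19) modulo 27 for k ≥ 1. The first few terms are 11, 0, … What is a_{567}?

a_1 = 11; a_2 = 0; a_3 = 19; a_4 = 23; a_5 = 21; a_6 = 22; a_7 = 8; a_8 = 15; a_9 = 25; a_{10} = 20; a_{11} = 9; a_{12} = 1; a_{13} = 5; a_{14} = 3; a_{15} = 4; a_{16} = 17; a_{17} = 24; a_{18} = 7; a_{19} = 2; a_{20} = 18; a_{21} = 10; a_{22} = 14; a_{23} = 12; a_{24} = 13; a_{25} = 26; a_{26} = 6; a_{27} = 16; a_{28} = 11.
Since a_{28} = a_1 = 11, the sequence is periodic with period 27.
So a_{567} = a_{1 + ((567-1) mod 27)} = a_{27} = 16.

16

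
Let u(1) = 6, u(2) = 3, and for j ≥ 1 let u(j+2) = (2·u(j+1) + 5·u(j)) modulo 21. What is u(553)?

Computing terms: u(1) = 6, u(2) = 3, u(3) = 15, u(4) = 3, u(5) = 18, u(6) = 9, u(7) = 3, u(8) = 9, u(9) = 12, u(10) = 6, u(11) = 9, u(12) = 6, u(13) = 15, u(14) = 18, u(15) = 6, u(16) = 18, u(17) = 3, u(18) = 12, u(19) = 18, u(20) = 12, u(21) = 9, u(22) = 15, u(23) = 12, u(24) = 15, u(25) = 6, u(26) = 3.
Since (u(25), u(26)) = (u(1), u(2)) = (6, 3) (two consecutive terms determine the rest), the sequence is periodic with period 24.
(553 - 1) mod 24 = 0, so u(553) = u(1) = 6.

6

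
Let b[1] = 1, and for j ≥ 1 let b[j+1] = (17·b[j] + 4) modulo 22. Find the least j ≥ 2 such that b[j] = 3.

b[1] = 1; b[2] = 21; b[3] = 9; b[4] = 3; b[5] = 11; b[6] = 15; b[7] = 17; b[8] = 7; b[9] = 13; b[10] = 5; b[11] = 1.
Since b[11] = b[1] = 1, the sequence is periodic with period 10.
The value 3 first appears (with j ≥ 2) at b[4].

4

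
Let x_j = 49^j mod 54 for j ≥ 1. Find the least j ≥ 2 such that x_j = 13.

7

Listing terms: x_1 = 49; x_2 = 25; x_3 = 37; x_4 = 31; x_5 = 7; x_6 = 19; x_7 = 13; x_8 = 43; x_9 = 1; x_{10} = 49.
Since x_{10} = x_1 = 49, the sequence is periodic with period 9.
The value 13 first appears (with j ≥ 2) at x_7.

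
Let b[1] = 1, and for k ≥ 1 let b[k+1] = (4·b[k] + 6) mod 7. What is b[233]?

We have b[1] = 1; b[2] = 3; b[3] = 4; b[4] = 1.
Since b[4] = b[1] = 1, the sequence is periodic with period 3.
(233 - 1) mod 3 = 1, so b[233] = b[2] = 3.

3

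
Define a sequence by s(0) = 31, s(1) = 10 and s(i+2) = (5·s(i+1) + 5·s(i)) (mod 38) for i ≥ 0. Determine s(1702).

26

Computing terms: s(0) = 31; s(1) = 10; s(2) = 15; s(3) = 11; s(4) = 16; s(5) = 21; s(6) = 33; s(7) = 4; s(8) = 33; s(9) = 33; s(10) = 26; s(11) = 29; s(12) = 9; s(13) = 0; s(14) = 7; s(15) = 35; s(16) = 20; s(17) = 9; s(18) = 31; s(19) = 10.
The sequence repeats with period 18.
(1702 - 0) mod 18 = 10, so s(1702) = s(10) = 26.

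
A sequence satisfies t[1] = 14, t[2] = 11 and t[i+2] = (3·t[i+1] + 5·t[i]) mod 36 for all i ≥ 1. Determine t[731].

t[1] = 14; t[2] = 11; t[3] = 31; t[4] = 4; t[5] = 23; t[6] = 17; t[7] = 22; t[8] = 7; t[9] = 23; t[10] = 32; t[11] = 31; t[12] = 1; t[13] = 14; t[14] = 11.
Since (t[13], t[14]) = (t[1], t[2]) = (14, 11) (two consecutive terms determine the rest), the sequence is periodic with period 12.
(731 - 1) mod 12 = 10, so t[731] = t[11] = 31.

31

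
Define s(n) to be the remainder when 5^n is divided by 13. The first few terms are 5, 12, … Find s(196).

s(1) = 5, s(2) = 12, s(3) = 8, s(4) = 1, s(5) = 5.
The sequence repeats with period 4.
So s(196) = s(1 + ((196-1) mod 4)) = s(4) = 1.

1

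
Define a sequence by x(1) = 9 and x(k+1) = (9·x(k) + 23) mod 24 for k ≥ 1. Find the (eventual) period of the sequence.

8

x(1) = 9,  x(2) = 8,  x(3) = 23,  x(4) = 14,  x(5) = 5,  x(6) = 20,  x(7) = 11,  x(8) = 2,  x(9) = 17,  x(10) = 8.
Since x(10) = x(2) = 8, the sequence is eventually periodic: after a pre-period of length 1 it cycles with period 8.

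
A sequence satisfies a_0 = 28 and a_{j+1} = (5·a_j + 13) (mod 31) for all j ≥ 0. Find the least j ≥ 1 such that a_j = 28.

3

Computing terms: a_0 = 28, a_1 = 29, a_2 = 3, a_3 = 28.
Since a_3 = a_0 = 28, the sequence is periodic with period 3.
The value 28 next appears (with j ≥ 1) at a_3.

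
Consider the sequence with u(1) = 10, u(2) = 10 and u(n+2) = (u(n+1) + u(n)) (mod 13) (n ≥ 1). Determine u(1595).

10

u(1) = 10, u(2) = 10, u(3) = 7, u(4) = 4, u(5) = 11, u(6) = 2, u(7) = 0, u(8) = 2, u(9) = 2, u(10) = 4, u(11) = 6, u(12) = 10, u(13) = 3, u(14) = 0, u(15) = 3, u(16) = 3, u(17) = 6, u(18) = 9, u(19) = 2, u(20) = 11, u(21) = 0, u(22) = 11, u(23) = 11, u(24) = 9, u(25) = 7, u(26) = 3, u(27) = 10, u(28) = 0, u(29) = 10, u(30) = 10.
The sequence repeats with period 28.
(1595 - 1) mod 28 = 26, so u(1595) = u(27) = 10.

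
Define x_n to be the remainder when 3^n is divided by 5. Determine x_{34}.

4

Listing terms: x_1 = 3,  x_2 = 4,  x_3 = 2,  x_4 = 1,  x_5 = 3.
The sequence repeats with period 4.
So x_{34} = x_{1 + ((34-1) mod 4)} = x_2 = 4.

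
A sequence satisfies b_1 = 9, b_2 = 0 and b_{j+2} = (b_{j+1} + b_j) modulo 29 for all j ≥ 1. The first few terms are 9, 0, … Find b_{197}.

9

Computing terms: b_1 = 9,  b_2 = 0,  b_3 = 9,  b_4 = 9,  b_5 = 18,  b_6 = 27,  b_7 = 16,  b_8 = 14,  b_9 = 1,  b_{10} = 15,  b_{11} = 16,  b_{12} = 2,  b_{13} = 18,  b_{14} = 20,  b_{15} = 9,  b_{16} = 0.
Since (b_{15}, b_{16}) = (b_1, b_2) = (9, 0) (two consecutive terms determine the rest), the sequence is periodic with period 14.
(197 - 1) mod 14 = 0, so b_{197} = b_1 = 9.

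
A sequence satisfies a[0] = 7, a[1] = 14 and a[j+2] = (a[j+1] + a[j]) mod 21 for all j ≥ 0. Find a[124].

Computing terms: a[0] = 7; a[1] = 14; a[2] = 0; a[3] = 14; a[4] = 14; a[5] = 7; a[6] = 0; a[7] = 7; a[8] = 7; a[9] = 14.
The sequence repeats with period 8.
(124 - 0) mod 8 = 4, so a[124] = a[4] = 14.

14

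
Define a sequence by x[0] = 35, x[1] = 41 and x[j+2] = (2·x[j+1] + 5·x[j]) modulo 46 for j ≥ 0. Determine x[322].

29

x[0] = 35,  x[1] = 41,  x[2] = 27,  x[3] = 29,  x[4] = 9,  x[5] = 25,  x[6] = 3,  x[7] = 39,  x[8] = 1,  x[9] = 13,  x[10] = 31,  x[11] = 35,  x[12] = 41.
Since (x[11], x[12]) = (x[0], x[1]) = (35, 41) (two consecutive terms determine the rest), the sequence is periodic with period 11.
(322 - 0) mod 11 = 3, so x[322] = x[3] = 29.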